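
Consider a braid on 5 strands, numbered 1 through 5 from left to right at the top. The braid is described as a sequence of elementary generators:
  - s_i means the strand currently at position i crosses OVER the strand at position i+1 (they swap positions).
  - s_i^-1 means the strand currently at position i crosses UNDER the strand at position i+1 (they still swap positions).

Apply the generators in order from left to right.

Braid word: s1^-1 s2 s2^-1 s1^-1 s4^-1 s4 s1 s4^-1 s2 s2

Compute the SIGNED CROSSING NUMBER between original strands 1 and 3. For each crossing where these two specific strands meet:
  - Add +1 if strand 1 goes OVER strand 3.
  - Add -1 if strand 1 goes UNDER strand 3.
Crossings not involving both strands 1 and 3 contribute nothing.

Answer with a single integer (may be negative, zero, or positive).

Answer: 2

Derivation:
Gen 1: crossing 1x2. Both 1&3? no. Sum: 0
Gen 2: 1 over 3. Both 1&3? yes. Contrib: +1. Sum: 1
Gen 3: 3 under 1. Both 1&3? yes. Contrib: +1. Sum: 2
Gen 4: crossing 2x1. Both 1&3? no. Sum: 2
Gen 5: crossing 4x5. Both 1&3? no. Sum: 2
Gen 6: crossing 5x4. Both 1&3? no. Sum: 2
Gen 7: crossing 1x2. Both 1&3? no. Sum: 2
Gen 8: crossing 4x5. Both 1&3? no. Sum: 2
Gen 9: 1 over 3. Both 1&3? yes. Contrib: +1. Sum: 3
Gen 10: 3 over 1. Both 1&3? yes. Contrib: -1. Sum: 2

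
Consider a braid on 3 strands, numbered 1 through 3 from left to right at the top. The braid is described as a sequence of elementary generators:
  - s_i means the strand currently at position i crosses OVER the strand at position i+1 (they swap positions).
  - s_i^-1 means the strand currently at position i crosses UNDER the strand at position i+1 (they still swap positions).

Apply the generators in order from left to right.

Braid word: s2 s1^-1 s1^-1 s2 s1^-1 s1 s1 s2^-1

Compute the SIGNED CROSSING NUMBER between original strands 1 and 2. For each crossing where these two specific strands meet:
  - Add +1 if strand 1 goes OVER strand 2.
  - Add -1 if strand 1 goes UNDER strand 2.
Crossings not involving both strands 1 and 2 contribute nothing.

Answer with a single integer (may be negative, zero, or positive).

Answer: -1

Derivation:
Gen 1: crossing 2x3. Both 1&2? no. Sum: 0
Gen 2: crossing 1x3. Both 1&2? no. Sum: 0
Gen 3: crossing 3x1. Both 1&2? no. Sum: 0
Gen 4: crossing 3x2. Both 1&2? no. Sum: 0
Gen 5: 1 under 2. Both 1&2? yes. Contrib: -1. Sum: -1
Gen 6: 2 over 1. Both 1&2? yes. Contrib: -1. Sum: -2
Gen 7: 1 over 2. Both 1&2? yes. Contrib: +1. Sum: -1
Gen 8: crossing 1x3. Both 1&2? no. Sum: -1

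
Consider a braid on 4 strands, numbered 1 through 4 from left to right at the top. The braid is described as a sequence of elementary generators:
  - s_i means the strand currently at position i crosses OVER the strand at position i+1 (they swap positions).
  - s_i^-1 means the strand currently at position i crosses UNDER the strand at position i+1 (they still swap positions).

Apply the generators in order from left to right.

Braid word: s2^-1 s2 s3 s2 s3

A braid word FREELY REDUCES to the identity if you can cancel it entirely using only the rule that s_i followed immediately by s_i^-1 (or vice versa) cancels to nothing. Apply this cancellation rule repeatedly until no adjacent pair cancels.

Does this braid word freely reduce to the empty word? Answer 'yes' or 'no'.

Answer: no

Derivation:
Gen 1 (s2^-1): push. Stack: [s2^-1]
Gen 2 (s2): cancels prior s2^-1. Stack: []
Gen 3 (s3): push. Stack: [s3]
Gen 4 (s2): push. Stack: [s3 s2]
Gen 5 (s3): push. Stack: [s3 s2 s3]
Reduced word: s3 s2 s3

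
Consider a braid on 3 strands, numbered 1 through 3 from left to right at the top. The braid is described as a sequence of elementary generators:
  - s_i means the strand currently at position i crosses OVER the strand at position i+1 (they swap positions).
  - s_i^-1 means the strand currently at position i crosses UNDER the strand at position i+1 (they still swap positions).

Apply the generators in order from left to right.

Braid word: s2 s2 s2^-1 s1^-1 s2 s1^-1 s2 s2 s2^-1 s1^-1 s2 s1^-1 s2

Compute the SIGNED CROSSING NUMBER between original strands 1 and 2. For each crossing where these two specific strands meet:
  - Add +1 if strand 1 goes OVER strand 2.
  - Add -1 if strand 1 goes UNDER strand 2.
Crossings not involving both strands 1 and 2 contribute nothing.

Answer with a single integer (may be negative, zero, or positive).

Answer: 3

Derivation:
Gen 1: crossing 2x3. Both 1&2? no. Sum: 0
Gen 2: crossing 3x2. Both 1&2? no. Sum: 0
Gen 3: crossing 2x3. Both 1&2? no. Sum: 0
Gen 4: crossing 1x3. Both 1&2? no. Sum: 0
Gen 5: 1 over 2. Both 1&2? yes. Contrib: +1. Sum: 1
Gen 6: crossing 3x2. Both 1&2? no. Sum: 1
Gen 7: crossing 3x1. Both 1&2? no. Sum: 1
Gen 8: crossing 1x3. Both 1&2? no. Sum: 1
Gen 9: crossing 3x1. Both 1&2? no. Sum: 1
Gen 10: 2 under 1. Both 1&2? yes. Contrib: +1. Sum: 2
Gen 11: crossing 2x3. Both 1&2? no. Sum: 2
Gen 12: crossing 1x3. Both 1&2? no. Sum: 2
Gen 13: 1 over 2. Both 1&2? yes. Contrib: +1. Sum: 3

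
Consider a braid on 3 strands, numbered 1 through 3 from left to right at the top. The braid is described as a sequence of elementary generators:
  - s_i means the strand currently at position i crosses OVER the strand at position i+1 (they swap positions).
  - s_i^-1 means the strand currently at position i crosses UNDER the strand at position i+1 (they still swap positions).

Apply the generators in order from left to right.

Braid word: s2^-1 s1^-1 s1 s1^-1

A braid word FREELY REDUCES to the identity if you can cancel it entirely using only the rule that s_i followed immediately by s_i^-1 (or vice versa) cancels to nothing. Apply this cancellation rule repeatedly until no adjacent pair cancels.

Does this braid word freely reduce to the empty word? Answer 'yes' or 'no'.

Gen 1 (s2^-1): push. Stack: [s2^-1]
Gen 2 (s1^-1): push. Stack: [s2^-1 s1^-1]
Gen 3 (s1): cancels prior s1^-1. Stack: [s2^-1]
Gen 4 (s1^-1): push. Stack: [s2^-1 s1^-1]
Reduced word: s2^-1 s1^-1

Answer: no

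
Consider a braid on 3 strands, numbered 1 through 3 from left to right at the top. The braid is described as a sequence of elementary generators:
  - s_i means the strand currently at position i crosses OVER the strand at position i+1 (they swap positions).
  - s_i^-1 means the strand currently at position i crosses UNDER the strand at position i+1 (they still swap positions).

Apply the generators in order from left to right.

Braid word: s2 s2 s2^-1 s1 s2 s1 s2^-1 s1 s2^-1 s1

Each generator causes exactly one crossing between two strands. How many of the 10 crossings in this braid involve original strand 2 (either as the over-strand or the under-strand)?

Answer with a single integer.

Gen 1: crossing 2x3. Involves strand 2? yes. Count so far: 1
Gen 2: crossing 3x2. Involves strand 2? yes. Count so far: 2
Gen 3: crossing 2x3. Involves strand 2? yes. Count so far: 3
Gen 4: crossing 1x3. Involves strand 2? no. Count so far: 3
Gen 5: crossing 1x2. Involves strand 2? yes. Count so far: 4
Gen 6: crossing 3x2. Involves strand 2? yes. Count so far: 5
Gen 7: crossing 3x1. Involves strand 2? no. Count so far: 5
Gen 8: crossing 2x1. Involves strand 2? yes. Count so far: 6
Gen 9: crossing 2x3. Involves strand 2? yes. Count so far: 7
Gen 10: crossing 1x3. Involves strand 2? no. Count so far: 7

Answer: 7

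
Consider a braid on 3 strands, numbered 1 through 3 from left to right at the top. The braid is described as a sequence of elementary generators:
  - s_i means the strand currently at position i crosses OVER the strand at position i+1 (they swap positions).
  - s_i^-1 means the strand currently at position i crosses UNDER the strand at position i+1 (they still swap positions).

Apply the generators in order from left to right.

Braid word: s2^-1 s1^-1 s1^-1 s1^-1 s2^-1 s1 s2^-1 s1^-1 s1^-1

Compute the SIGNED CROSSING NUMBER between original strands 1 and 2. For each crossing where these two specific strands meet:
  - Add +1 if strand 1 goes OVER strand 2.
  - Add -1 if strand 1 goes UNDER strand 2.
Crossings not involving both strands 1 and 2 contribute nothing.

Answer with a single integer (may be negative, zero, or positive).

Gen 1: crossing 2x3. Both 1&2? no. Sum: 0
Gen 2: crossing 1x3. Both 1&2? no. Sum: 0
Gen 3: crossing 3x1. Both 1&2? no. Sum: 0
Gen 4: crossing 1x3. Both 1&2? no. Sum: 0
Gen 5: 1 under 2. Both 1&2? yes. Contrib: -1. Sum: -1
Gen 6: crossing 3x2. Both 1&2? no. Sum: -1
Gen 7: crossing 3x1. Both 1&2? no. Sum: -1
Gen 8: 2 under 1. Both 1&2? yes. Contrib: +1. Sum: 0
Gen 9: 1 under 2. Both 1&2? yes. Contrib: -1. Sum: -1

Answer: -1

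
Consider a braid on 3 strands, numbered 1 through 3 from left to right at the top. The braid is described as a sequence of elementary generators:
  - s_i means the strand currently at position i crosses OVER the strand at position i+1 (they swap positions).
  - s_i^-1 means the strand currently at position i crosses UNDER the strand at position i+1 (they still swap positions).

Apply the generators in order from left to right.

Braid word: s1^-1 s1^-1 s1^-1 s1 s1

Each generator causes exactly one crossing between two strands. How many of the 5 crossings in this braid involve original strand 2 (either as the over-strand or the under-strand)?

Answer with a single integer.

Gen 1: crossing 1x2. Involves strand 2? yes. Count so far: 1
Gen 2: crossing 2x1. Involves strand 2? yes. Count so far: 2
Gen 3: crossing 1x2. Involves strand 2? yes. Count so far: 3
Gen 4: crossing 2x1. Involves strand 2? yes. Count so far: 4
Gen 5: crossing 1x2. Involves strand 2? yes. Count so far: 5

Answer: 5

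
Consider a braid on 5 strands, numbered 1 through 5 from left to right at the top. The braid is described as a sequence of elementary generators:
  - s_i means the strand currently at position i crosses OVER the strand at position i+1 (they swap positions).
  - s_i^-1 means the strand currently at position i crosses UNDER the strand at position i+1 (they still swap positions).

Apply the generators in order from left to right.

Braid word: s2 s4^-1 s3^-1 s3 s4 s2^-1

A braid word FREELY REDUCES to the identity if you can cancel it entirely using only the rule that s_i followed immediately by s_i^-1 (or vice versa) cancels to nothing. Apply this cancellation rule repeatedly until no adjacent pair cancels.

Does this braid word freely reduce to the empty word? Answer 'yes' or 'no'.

Answer: yes

Derivation:
Gen 1 (s2): push. Stack: [s2]
Gen 2 (s4^-1): push. Stack: [s2 s4^-1]
Gen 3 (s3^-1): push. Stack: [s2 s4^-1 s3^-1]
Gen 4 (s3): cancels prior s3^-1. Stack: [s2 s4^-1]
Gen 5 (s4): cancels prior s4^-1. Stack: [s2]
Gen 6 (s2^-1): cancels prior s2. Stack: []
Reduced word: (empty)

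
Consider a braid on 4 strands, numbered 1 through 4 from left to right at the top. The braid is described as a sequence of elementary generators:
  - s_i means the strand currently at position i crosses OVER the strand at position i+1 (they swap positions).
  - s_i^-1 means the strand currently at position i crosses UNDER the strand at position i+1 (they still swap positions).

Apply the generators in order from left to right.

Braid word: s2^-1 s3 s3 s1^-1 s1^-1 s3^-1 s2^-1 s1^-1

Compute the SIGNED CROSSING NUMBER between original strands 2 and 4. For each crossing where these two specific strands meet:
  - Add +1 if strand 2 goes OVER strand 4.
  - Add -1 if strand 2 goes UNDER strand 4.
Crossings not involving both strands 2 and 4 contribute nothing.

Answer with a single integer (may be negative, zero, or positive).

Gen 1: crossing 2x3. Both 2&4? no. Sum: 0
Gen 2: 2 over 4. Both 2&4? yes. Contrib: +1. Sum: 1
Gen 3: 4 over 2. Both 2&4? yes. Contrib: -1. Sum: 0
Gen 4: crossing 1x3. Both 2&4? no. Sum: 0
Gen 5: crossing 3x1. Both 2&4? no. Sum: 0
Gen 6: 2 under 4. Both 2&4? yes. Contrib: -1. Sum: -1
Gen 7: crossing 3x4. Both 2&4? no. Sum: -1
Gen 8: crossing 1x4. Both 2&4? no. Sum: -1

Answer: -1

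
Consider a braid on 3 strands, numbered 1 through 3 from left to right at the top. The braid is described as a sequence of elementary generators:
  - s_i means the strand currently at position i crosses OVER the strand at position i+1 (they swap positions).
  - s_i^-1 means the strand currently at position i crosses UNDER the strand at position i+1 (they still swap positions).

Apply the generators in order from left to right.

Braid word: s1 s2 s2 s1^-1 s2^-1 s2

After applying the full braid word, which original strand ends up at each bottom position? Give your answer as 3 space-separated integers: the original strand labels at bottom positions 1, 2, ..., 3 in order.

Gen 1 (s1): strand 1 crosses over strand 2. Perm now: [2 1 3]
Gen 2 (s2): strand 1 crosses over strand 3. Perm now: [2 3 1]
Gen 3 (s2): strand 3 crosses over strand 1. Perm now: [2 1 3]
Gen 4 (s1^-1): strand 2 crosses under strand 1. Perm now: [1 2 3]
Gen 5 (s2^-1): strand 2 crosses under strand 3. Perm now: [1 3 2]
Gen 6 (s2): strand 3 crosses over strand 2. Perm now: [1 2 3]

Answer: 1 2 3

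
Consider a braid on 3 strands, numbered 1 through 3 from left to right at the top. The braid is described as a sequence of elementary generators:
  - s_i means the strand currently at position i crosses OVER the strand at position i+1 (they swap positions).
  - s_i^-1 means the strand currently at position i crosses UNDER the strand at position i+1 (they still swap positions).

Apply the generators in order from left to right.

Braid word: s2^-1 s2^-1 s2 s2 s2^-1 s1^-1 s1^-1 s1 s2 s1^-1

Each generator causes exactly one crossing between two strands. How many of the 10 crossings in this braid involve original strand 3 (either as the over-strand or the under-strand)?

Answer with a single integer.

Gen 1: crossing 2x3. Involves strand 3? yes. Count so far: 1
Gen 2: crossing 3x2. Involves strand 3? yes. Count so far: 2
Gen 3: crossing 2x3. Involves strand 3? yes. Count so far: 3
Gen 4: crossing 3x2. Involves strand 3? yes. Count so far: 4
Gen 5: crossing 2x3. Involves strand 3? yes. Count so far: 5
Gen 6: crossing 1x3. Involves strand 3? yes. Count so far: 6
Gen 7: crossing 3x1. Involves strand 3? yes. Count so far: 7
Gen 8: crossing 1x3. Involves strand 3? yes. Count so far: 8
Gen 9: crossing 1x2. Involves strand 3? no. Count so far: 8
Gen 10: crossing 3x2. Involves strand 3? yes. Count so far: 9

Answer: 9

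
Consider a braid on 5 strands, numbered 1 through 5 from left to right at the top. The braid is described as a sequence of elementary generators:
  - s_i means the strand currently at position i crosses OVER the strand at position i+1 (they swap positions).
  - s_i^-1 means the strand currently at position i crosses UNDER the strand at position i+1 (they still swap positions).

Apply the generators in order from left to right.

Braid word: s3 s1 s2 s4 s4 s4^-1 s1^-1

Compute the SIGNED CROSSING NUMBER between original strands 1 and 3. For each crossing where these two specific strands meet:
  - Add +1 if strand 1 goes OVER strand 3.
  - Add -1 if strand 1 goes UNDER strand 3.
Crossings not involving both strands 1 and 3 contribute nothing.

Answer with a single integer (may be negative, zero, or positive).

Answer: 0

Derivation:
Gen 1: crossing 3x4. Both 1&3? no. Sum: 0
Gen 2: crossing 1x2. Both 1&3? no. Sum: 0
Gen 3: crossing 1x4. Both 1&3? no. Sum: 0
Gen 4: crossing 3x5. Both 1&3? no. Sum: 0
Gen 5: crossing 5x3. Both 1&3? no. Sum: 0
Gen 6: crossing 3x5. Both 1&3? no. Sum: 0
Gen 7: crossing 2x4. Both 1&3? no. Sum: 0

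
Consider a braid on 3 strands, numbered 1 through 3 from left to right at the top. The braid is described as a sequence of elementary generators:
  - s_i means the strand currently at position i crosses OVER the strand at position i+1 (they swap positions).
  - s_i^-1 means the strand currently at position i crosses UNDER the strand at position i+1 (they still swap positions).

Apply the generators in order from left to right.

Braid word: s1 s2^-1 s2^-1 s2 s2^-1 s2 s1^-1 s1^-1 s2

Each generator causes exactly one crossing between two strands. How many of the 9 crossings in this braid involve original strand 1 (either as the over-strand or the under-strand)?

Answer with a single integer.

Answer: 7

Derivation:
Gen 1: crossing 1x2. Involves strand 1? yes. Count so far: 1
Gen 2: crossing 1x3. Involves strand 1? yes. Count so far: 2
Gen 3: crossing 3x1. Involves strand 1? yes. Count so far: 3
Gen 4: crossing 1x3. Involves strand 1? yes. Count so far: 4
Gen 5: crossing 3x1. Involves strand 1? yes. Count so far: 5
Gen 6: crossing 1x3. Involves strand 1? yes. Count so far: 6
Gen 7: crossing 2x3. Involves strand 1? no. Count so far: 6
Gen 8: crossing 3x2. Involves strand 1? no. Count so far: 6
Gen 9: crossing 3x1. Involves strand 1? yes. Count so far: 7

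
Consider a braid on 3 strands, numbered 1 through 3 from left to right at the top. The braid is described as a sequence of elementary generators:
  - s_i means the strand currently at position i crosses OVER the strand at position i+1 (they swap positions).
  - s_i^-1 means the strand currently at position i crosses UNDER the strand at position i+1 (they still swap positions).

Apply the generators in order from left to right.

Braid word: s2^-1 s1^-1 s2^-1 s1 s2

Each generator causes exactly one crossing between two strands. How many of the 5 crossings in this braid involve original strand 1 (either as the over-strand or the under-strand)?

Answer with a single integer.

Answer: 3

Derivation:
Gen 1: crossing 2x3. Involves strand 1? no. Count so far: 0
Gen 2: crossing 1x3. Involves strand 1? yes. Count so far: 1
Gen 3: crossing 1x2. Involves strand 1? yes. Count so far: 2
Gen 4: crossing 3x2. Involves strand 1? no. Count so far: 2
Gen 5: crossing 3x1. Involves strand 1? yes. Count so far: 3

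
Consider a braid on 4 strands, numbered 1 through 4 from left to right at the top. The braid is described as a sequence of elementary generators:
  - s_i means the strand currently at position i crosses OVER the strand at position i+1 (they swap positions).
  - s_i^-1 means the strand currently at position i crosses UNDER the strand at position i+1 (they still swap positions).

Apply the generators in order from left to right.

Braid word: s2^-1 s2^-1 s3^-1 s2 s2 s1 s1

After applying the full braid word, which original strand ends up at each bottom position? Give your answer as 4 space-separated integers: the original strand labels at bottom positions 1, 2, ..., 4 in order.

Answer: 1 2 4 3

Derivation:
Gen 1 (s2^-1): strand 2 crosses under strand 3. Perm now: [1 3 2 4]
Gen 2 (s2^-1): strand 3 crosses under strand 2. Perm now: [1 2 3 4]
Gen 3 (s3^-1): strand 3 crosses under strand 4. Perm now: [1 2 4 3]
Gen 4 (s2): strand 2 crosses over strand 4. Perm now: [1 4 2 3]
Gen 5 (s2): strand 4 crosses over strand 2. Perm now: [1 2 4 3]
Gen 6 (s1): strand 1 crosses over strand 2. Perm now: [2 1 4 3]
Gen 7 (s1): strand 2 crosses over strand 1. Perm now: [1 2 4 3]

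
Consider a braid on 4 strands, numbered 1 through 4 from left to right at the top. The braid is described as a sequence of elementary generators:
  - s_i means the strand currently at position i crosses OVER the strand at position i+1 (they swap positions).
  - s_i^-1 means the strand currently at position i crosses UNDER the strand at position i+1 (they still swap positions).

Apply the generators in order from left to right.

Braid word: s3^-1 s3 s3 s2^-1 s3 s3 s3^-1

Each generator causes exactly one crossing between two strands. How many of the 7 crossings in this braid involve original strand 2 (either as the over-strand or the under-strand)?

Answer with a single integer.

Gen 1: crossing 3x4. Involves strand 2? no. Count so far: 0
Gen 2: crossing 4x3. Involves strand 2? no. Count so far: 0
Gen 3: crossing 3x4. Involves strand 2? no. Count so far: 0
Gen 4: crossing 2x4. Involves strand 2? yes. Count so far: 1
Gen 5: crossing 2x3. Involves strand 2? yes. Count so far: 2
Gen 6: crossing 3x2. Involves strand 2? yes. Count so far: 3
Gen 7: crossing 2x3. Involves strand 2? yes. Count so far: 4

Answer: 4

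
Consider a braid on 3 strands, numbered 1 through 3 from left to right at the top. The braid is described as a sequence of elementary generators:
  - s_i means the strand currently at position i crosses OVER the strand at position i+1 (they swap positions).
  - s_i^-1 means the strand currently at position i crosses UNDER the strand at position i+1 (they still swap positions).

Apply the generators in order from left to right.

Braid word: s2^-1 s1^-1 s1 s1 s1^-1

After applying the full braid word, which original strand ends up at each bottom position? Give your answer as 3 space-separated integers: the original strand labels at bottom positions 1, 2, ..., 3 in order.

Answer: 1 3 2

Derivation:
Gen 1 (s2^-1): strand 2 crosses under strand 3. Perm now: [1 3 2]
Gen 2 (s1^-1): strand 1 crosses under strand 3. Perm now: [3 1 2]
Gen 3 (s1): strand 3 crosses over strand 1. Perm now: [1 3 2]
Gen 4 (s1): strand 1 crosses over strand 3. Perm now: [3 1 2]
Gen 5 (s1^-1): strand 3 crosses under strand 1. Perm now: [1 3 2]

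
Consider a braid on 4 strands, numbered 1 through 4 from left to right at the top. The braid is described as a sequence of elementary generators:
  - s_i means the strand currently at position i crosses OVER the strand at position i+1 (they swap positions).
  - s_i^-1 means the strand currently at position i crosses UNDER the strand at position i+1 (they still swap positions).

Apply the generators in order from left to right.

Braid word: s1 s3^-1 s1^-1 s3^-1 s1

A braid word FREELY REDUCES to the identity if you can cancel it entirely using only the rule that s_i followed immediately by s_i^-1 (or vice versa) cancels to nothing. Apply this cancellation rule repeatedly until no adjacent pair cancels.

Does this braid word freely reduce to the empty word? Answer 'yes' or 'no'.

Gen 1 (s1): push. Stack: [s1]
Gen 2 (s3^-1): push. Stack: [s1 s3^-1]
Gen 3 (s1^-1): push. Stack: [s1 s3^-1 s1^-1]
Gen 4 (s3^-1): push. Stack: [s1 s3^-1 s1^-1 s3^-1]
Gen 5 (s1): push. Stack: [s1 s3^-1 s1^-1 s3^-1 s1]
Reduced word: s1 s3^-1 s1^-1 s3^-1 s1

Answer: no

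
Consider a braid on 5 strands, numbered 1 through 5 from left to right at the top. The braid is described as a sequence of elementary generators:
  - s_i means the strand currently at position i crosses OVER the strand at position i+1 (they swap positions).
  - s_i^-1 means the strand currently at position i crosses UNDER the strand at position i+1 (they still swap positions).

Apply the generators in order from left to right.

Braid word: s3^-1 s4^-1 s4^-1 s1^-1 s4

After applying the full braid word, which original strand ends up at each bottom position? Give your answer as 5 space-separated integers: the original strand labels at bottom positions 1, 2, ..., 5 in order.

Gen 1 (s3^-1): strand 3 crosses under strand 4. Perm now: [1 2 4 3 5]
Gen 2 (s4^-1): strand 3 crosses under strand 5. Perm now: [1 2 4 5 3]
Gen 3 (s4^-1): strand 5 crosses under strand 3. Perm now: [1 2 4 3 5]
Gen 4 (s1^-1): strand 1 crosses under strand 2. Perm now: [2 1 4 3 5]
Gen 5 (s4): strand 3 crosses over strand 5. Perm now: [2 1 4 5 3]

Answer: 2 1 4 5 3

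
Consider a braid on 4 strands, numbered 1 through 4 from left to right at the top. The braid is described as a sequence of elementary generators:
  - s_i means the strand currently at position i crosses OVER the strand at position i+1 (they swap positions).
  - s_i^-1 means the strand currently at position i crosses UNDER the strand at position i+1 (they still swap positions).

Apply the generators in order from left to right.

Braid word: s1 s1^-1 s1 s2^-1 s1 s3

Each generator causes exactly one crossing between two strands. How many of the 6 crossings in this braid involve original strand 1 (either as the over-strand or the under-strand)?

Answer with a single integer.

Answer: 5

Derivation:
Gen 1: crossing 1x2. Involves strand 1? yes. Count so far: 1
Gen 2: crossing 2x1. Involves strand 1? yes. Count so far: 2
Gen 3: crossing 1x2. Involves strand 1? yes. Count so far: 3
Gen 4: crossing 1x3. Involves strand 1? yes. Count so far: 4
Gen 5: crossing 2x3. Involves strand 1? no. Count so far: 4
Gen 6: crossing 1x4. Involves strand 1? yes. Count so far: 5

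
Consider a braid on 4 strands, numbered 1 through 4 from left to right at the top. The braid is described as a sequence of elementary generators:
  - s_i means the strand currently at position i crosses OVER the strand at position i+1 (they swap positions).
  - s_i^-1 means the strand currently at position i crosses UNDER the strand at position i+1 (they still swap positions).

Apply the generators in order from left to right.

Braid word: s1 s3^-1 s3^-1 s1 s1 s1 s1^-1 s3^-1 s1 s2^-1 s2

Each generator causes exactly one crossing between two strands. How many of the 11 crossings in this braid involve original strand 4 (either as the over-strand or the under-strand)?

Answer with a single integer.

Answer: 5

Derivation:
Gen 1: crossing 1x2. Involves strand 4? no. Count so far: 0
Gen 2: crossing 3x4. Involves strand 4? yes. Count so far: 1
Gen 3: crossing 4x3. Involves strand 4? yes. Count so far: 2
Gen 4: crossing 2x1. Involves strand 4? no. Count so far: 2
Gen 5: crossing 1x2. Involves strand 4? no. Count so far: 2
Gen 6: crossing 2x1. Involves strand 4? no. Count so far: 2
Gen 7: crossing 1x2. Involves strand 4? no. Count so far: 2
Gen 8: crossing 3x4. Involves strand 4? yes. Count so far: 3
Gen 9: crossing 2x1. Involves strand 4? no. Count so far: 3
Gen 10: crossing 2x4. Involves strand 4? yes. Count so far: 4
Gen 11: crossing 4x2. Involves strand 4? yes. Count so far: 5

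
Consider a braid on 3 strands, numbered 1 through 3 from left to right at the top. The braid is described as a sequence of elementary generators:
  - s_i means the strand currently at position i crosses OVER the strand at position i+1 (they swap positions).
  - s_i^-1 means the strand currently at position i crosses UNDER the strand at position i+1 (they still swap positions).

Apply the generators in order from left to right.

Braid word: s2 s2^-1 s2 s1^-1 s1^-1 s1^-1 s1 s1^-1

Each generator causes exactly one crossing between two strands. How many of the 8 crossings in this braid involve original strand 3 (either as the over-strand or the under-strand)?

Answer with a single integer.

Answer: 8

Derivation:
Gen 1: crossing 2x3. Involves strand 3? yes. Count so far: 1
Gen 2: crossing 3x2. Involves strand 3? yes. Count so far: 2
Gen 3: crossing 2x3. Involves strand 3? yes. Count so far: 3
Gen 4: crossing 1x3. Involves strand 3? yes. Count so far: 4
Gen 5: crossing 3x1. Involves strand 3? yes. Count so far: 5
Gen 6: crossing 1x3. Involves strand 3? yes. Count so far: 6
Gen 7: crossing 3x1. Involves strand 3? yes. Count so far: 7
Gen 8: crossing 1x3. Involves strand 3? yes. Count so far: 8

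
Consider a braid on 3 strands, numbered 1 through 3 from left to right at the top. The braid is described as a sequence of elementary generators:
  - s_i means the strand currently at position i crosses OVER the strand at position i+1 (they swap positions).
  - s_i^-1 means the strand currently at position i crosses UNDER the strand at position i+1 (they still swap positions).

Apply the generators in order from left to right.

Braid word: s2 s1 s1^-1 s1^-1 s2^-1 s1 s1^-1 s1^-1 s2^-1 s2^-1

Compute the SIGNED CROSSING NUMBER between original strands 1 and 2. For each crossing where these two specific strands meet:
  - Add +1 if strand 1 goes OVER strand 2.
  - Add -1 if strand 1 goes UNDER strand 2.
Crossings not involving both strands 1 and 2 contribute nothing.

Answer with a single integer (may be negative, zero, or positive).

Gen 1: crossing 2x3. Both 1&2? no. Sum: 0
Gen 2: crossing 1x3. Both 1&2? no. Sum: 0
Gen 3: crossing 3x1. Both 1&2? no. Sum: 0
Gen 4: crossing 1x3. Both 1&2? no. Sum: 0
Gen 5: 1 under 2. Both 1&2? yes. Contrib: -1. Sum: -1
Gen 6: crossing 3x2. Both 1&2? no. Sum: -1
Gen 7: crossing 2x3. Both 1&2? no. Sum: -1
Gen 8: crossing 3x2. Both 1&2? no. Sum: -1
Gen 9: crossing 3x1. Both 1&2? no. Sum: -1
Gen 10: crossing 1x3. Both 1&2? no. Sum: -1

Answer: -1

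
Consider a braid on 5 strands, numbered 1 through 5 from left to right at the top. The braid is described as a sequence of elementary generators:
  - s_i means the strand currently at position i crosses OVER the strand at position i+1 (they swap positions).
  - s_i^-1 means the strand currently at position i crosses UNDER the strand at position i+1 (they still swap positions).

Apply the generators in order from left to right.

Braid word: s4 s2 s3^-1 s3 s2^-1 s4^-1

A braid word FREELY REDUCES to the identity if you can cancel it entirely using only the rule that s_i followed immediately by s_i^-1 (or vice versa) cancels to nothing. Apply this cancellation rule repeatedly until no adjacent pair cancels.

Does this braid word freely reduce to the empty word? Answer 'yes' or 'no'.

Answer: yes

Derivation:
Gen 1 (s4): push. Stack: [s4]
Gen 2 (s2): push. Stack: [s4 s2]
Gen 3 (s3^-1): push. Stack: [s4 s2 s3^-1]
Gen 4 (s3): cancels prior s3^-1. Stack: [s4 s2]
Gen 5 (s2^-1): cancels prior s2. Stack: [s4]
Gen 6 (s4^-1): cancels prior s4. Stack: []
Reduced word: (empty)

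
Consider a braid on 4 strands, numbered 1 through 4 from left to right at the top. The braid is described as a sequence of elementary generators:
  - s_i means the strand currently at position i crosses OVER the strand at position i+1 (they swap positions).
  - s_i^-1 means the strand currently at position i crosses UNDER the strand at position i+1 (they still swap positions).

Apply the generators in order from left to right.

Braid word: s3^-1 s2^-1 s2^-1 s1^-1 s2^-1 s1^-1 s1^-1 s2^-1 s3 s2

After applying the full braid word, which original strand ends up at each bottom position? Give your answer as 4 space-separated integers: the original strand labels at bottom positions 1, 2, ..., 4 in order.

Gen 1 (s3^-1): strand 3 crosses under strand 4. Perm now: [1 2 4 3]
Gen 2 (s2^-1): strand 2 crosses under strand 4. Perm now: [1 4 2 3]
Gen 3 (s2^-1): strand 4 crosses under strand 2. Perm now: [1 2 4 3]
Gen 4 (s1^-1): strand 1 crosses under strand 2. Perm now: [2 1 4 3]
Gen 5 (s2^-1): strand 1 crosses under strand 4. Perm now: [2 4 1 3]
Gen 6 (s1^-1): strand 2 crosses under strand 4. Perm now: [4 2 1 3]
Gen 7 (s1^-1): strand 4 crosses under strand 2. Perm now: [2 4 1 3]
Gen 8 (s2^-1): strand 4 crosses under strand 1. Perm now: [2 1 4 3]
Gen 9 (s3): strand 4 crosses over strand 3. Perm now: [2 1 3 4]
Gen 10 (s2): strand 1 crosses over strand 3. Perm now: [2 3 1 4]

Answer: 2 3 1 4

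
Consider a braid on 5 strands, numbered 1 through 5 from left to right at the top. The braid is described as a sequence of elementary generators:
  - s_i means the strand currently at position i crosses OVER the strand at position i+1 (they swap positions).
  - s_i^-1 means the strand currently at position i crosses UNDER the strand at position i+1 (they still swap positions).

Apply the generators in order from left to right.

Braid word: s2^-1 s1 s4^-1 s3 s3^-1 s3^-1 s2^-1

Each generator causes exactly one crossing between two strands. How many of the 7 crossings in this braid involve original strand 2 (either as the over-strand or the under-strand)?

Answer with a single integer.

Answer: 4

Derivation:
Gen 1: crossing 2x3. Involves strand 2? yes. Count so far: 1
Gen 2: crossing 1x3. Involves strand 2? no. Count so far: 1
Gen 3: crossing 4x5. Involves strand 2? no. Count so far: 1
Gen 4: crossing 2x5. Involves strand 2? yes. Count so far: 2
Gen 5: crossing 5x2. Involves strand 2? yes. Count so far: 3
Gen 6: crossing 2x5. Involves strand 2? yes. Count so far: 4
Gen 7: crossing 1x5. Involves strand 2? no. Count so far: 4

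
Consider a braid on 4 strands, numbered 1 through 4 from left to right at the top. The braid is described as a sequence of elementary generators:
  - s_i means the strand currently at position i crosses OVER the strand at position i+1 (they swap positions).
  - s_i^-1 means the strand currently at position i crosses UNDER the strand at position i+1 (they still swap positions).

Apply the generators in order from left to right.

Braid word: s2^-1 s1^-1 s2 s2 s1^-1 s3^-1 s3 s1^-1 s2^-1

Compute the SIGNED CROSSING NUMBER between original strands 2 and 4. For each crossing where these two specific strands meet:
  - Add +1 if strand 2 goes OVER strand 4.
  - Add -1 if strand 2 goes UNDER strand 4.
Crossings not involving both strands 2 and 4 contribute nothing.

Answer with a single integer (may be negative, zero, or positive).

Answer: -2

Derivation:
Gen 1: crossing 2x3. Both 2&4? no. Sum: 0
Gen 2: crossing 1x3. Both 2&4? no. Sum: 0
Gen 3: crossing 1x2. Both 2&4? no. Sum: 0
Gen 4: crossing 2x1. Both 2&4? no. Sum: 0
Gen 5: crossing 3x1. Both 2&4? no. Sum: 0
Gen 6: 2 under 4. Both 2&4? yes. Contrib: -1. Sum: -1
Gen 7: 4 over 2. Both 2&4? yes. Contrib: -1. Sum: -2
Gen 8: crossing 1x3. Both 2&4? no. Sum: -2
Gen 9: crossing 1x2. Both 2&4? no. Sum: -2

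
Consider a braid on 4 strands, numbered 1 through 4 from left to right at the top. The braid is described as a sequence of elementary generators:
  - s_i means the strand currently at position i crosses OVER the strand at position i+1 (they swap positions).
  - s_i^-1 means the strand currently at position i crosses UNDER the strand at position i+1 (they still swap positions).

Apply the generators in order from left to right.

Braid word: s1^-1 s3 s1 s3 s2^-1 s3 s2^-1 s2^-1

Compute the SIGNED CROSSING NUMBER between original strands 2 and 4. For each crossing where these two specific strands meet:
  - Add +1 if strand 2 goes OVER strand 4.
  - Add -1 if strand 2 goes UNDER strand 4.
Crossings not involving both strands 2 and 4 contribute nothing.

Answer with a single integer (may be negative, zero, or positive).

Gen 1: crossing 1x2. Both 2&4? no. Sum: 0
Gen 2: crossing 3x4. Both 2&4? no. Sum: 0
Gen 3: crossing 2x1. Both 2&4? no. Sum: 0
Gen 4: crossing 4x3. Both 2&4? no. Sum: 0
Gen 5: crossing 2x3. Both 2&4? no. Sum: 0
Gen 6: 2 over 4. Both 2&4? yes. Contrib: +1. Sum: 1
Gen 7: crossing 3x4. Both 2&4? no. Sum: 1
Gen 8: crossing 4x3. Both 2&4? no. Sum: 1

Answer: 1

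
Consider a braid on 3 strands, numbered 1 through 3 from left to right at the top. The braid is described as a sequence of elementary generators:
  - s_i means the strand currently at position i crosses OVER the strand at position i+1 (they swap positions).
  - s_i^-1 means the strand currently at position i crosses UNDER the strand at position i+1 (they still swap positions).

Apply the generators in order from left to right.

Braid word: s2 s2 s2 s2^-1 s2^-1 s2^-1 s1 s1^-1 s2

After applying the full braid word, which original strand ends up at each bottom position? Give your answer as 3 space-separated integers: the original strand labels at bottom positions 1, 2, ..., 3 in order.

Gen 1 (s2): strand 2 crosses over strand 3. Perm now: [1 3 2]
Gen 2 (s2): strand 3 crosses over strand 2. Perm now: [1 2 3]
Gen 3 (s2): strand 2 crosses over strand 3. Perm now: [1 3 2]
Gen 4 (s2^-1): strand 3 crosses under strand 2. Perm now: [1 2 3]
Gen 5 (s2^-1): strand 2 crosses under strand 3. Perm now: [1 3 2]
Gen 6 (s2^-1): strand 3 crosses under strand 2. Perm now: [1 2 3]
Gen 7 (s1): strand 1 crosses over strand 2. Perm now: [2 1 3]
Gen 8 (s1^-1): strand 2 crosses under strand 1. Perm now: [1 2 3]
Gen 9 (s2): strand 2 crosses over strand 3. Perm now: [1 3 2]

Answer: 1 3 2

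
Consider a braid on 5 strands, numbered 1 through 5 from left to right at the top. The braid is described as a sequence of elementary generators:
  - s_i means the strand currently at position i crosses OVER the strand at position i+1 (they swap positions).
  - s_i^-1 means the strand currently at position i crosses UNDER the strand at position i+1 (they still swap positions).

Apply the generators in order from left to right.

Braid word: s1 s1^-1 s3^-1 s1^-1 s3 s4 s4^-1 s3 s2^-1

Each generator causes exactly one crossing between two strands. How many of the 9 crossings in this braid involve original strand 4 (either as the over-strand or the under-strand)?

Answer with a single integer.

Gen 1: crossing 1x2. Involves strand 4? no. Count so far: 0
Gen 2: crossing 2x1. Involves strand 4? no. Count so far: 0
Gen 3: crossing 3x4. Involves strand 4? yes. Count so far: 1
Gen 4: crossing 1x2. Involves strand 4? no. Count so far: 1
Gen 5: crossing 4x3. Involves strand 4? yes. Count so far: 2
Gen 6: crossing 4x5. Involves strand 4? yes. Count so far: 3
Gen 7: crossing 5x4. Involves strand 4? yes. Count so far: 4
Gen 8: crossing 3x4. Involves strand 4? yes. Count so far: 5
Gen 9: crossing 1x4. Involves strand 4? yes. Count so far: 6

Answer: 6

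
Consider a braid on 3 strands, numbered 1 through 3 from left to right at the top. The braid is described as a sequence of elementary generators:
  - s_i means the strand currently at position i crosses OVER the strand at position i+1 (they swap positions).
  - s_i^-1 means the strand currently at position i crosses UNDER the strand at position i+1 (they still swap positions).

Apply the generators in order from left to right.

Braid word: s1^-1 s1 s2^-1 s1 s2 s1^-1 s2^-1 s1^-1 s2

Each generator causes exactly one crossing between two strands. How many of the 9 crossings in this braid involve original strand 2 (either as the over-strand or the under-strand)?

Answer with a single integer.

Answer: 7

Derivation:
Gen 1: crossing 1x2. Involves strand 2? yes. Count so far: 1
Gen 2: crossing 2x1. Involves strand 2? yes. Count so far: 2
Gen 3: crossing 2x3. Involves strand 2? yes. Count so far: 3
Gen 4: crossing 1x3. Involves strand 2? no. Count so far: 3
Gen 5: crossing 1x2. Involves strand 2? yes. Count so far: 4
Gen 6: crossing 3x2. Involves strand 2? yes. Count so far: 5
Gen 7: crossing 3x1. Involves strand 2? no. Count so far: 5
Gen 8: crossing 2x1. Involves strand 2? yes. Count so far: 6
Gen 9: crossing 2x3. Involves strand 2? yes. Count so far: 7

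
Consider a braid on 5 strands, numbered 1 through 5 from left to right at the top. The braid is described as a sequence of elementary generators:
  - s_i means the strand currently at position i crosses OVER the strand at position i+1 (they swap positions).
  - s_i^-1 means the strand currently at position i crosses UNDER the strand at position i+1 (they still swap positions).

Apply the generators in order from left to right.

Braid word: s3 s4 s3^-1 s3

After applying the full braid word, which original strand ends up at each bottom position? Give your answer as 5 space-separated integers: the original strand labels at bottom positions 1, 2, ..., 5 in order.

Answer: 1 2 4 5 3

Derivation:
Gen 1 (s3): strand 3 crosses over strand 4. Perm now: [1 2 4 3 5]
Gen 2 (s4): strand 3 crosses over strand 5. Perm now: [1 2 4 5 3]
Gen 3 (s3^-1): strand 4 crosses under strand 5. Perm now: [1 2 5 4 3]
Gen 4 (s3): strand 5 crosses over strand 4. Perm now: [1 2 4 5 3]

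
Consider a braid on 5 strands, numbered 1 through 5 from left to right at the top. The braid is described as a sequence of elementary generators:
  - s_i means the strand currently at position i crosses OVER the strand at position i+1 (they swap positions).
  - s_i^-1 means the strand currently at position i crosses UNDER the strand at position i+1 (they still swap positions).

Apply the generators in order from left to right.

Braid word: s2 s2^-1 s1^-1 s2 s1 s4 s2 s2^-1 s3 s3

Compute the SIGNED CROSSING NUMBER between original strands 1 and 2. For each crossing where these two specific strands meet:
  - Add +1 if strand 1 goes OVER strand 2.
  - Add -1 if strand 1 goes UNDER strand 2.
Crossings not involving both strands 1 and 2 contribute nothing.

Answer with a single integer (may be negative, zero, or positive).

Answer: -3

Derivation:
Gen 1: crossing 2x3. Both 1&2? no. Sum: 0
Gen 2: crossing 3x2. Both 1&2? no. Sum: 0
Gen 3: 1 under 2. Both 1&2? yes. Contrib: -1. Sum: -1
Gen 4: crossing 1x3. Both 1&2? no. Sum: -1
Gen 5: crossing 2x3. Both 1&2? no. Sum: -1
Gen 6: crossing 4x5. Both 1&2? no. Sum: -1
Gen 7: 2 over 1. Both 1&2? yes. Contrib: -1. Sum: -2
Gen 8: 1 under 2. Both 1&2? yes. Contrib: -1. Sum: -3
Gen 9: crossing 1x5. Both 1&2? no. Sum: -3
Gen 10: crossing 5x1. Both 1&2? no. Sum: -3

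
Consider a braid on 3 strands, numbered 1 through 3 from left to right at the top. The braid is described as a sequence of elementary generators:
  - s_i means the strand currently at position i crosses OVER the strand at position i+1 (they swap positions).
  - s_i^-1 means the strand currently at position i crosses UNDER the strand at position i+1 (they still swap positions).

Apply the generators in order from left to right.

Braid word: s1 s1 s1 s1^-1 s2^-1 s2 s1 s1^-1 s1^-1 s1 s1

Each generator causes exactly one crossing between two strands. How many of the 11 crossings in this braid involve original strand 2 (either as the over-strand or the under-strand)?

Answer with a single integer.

Answer: 11

Derivation:
Gen 1: crossing 1x2. Involves strand 2? yes. Count so far: 1
Gen 2: crossing 2x1. Involves strand 2? yes. Count so far: 2
Gen 3: crossing 1x2. Involves strand 2? yes. Count so far: 3
Gen 4: crossing 2x1. Involves strand 2? yes. Count so far: 4
Gen 5: crossing 2x3. Involves strand 2? yes. Count so far: 5
Gen 6: crossing 3x2. Involves strand 2? yes. Count so far: 6
Gen 7: crossing 1x2. Involves strand 2? yes. Count so far: 7
Gen 8: crossing 2x1. Involves strand 2? yes. Count so far: 8
Gen 9: crossing 1x2. Involves strand 2? yes. Count so far: 9
Gen 10: crossing 2x1. Involves strand 2? yes. Count so far: 10
Gen 11: crossing 1x2. Involves strand 2? yes. Count so far: 11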